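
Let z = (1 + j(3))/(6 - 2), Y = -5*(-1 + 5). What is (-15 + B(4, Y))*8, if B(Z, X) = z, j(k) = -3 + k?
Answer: -118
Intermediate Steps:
Y = -20 (Y = -5*4 = -20)
z = ¼ (z = (1 + (-3 + 3))/(6 - 2) = (1 + 0)/4 = 1*(¼) = ¼ ≈ 0.25000)
B(Z, X) = ¼
(-15 + B(4, Y))*8 = (-15 + ¼)*8 = -59/4*8 = -118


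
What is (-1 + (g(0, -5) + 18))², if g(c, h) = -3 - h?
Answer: 361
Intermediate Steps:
(-1 + (g(0, -5) + 18))² = (-1 + ((-3 - 1*(-5)) + 18))² = (-1 + ((-3 + 5) + 18))² = (-1 + (2 + 18))² = (-1 + 20)² = 19² = 361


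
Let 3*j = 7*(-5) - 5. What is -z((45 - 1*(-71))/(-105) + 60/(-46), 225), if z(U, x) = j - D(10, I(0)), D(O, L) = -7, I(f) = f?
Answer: 19/3 ≈ 6.3333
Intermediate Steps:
j = -40/3 (j = (7*(-5) - 5)/3 = (-35 - 5)/3 = (⅓)*(-40) = -40/3 ≈ -13.333)
z(U, x) = -19/3 (z(U, x) = -40/3 - 1*(-7) = -40/3 + 7 = -19/3)
-z((45 - 1*(-71))/(-105) + 60/(-46), 225) = -1*(-19/3) = 19/3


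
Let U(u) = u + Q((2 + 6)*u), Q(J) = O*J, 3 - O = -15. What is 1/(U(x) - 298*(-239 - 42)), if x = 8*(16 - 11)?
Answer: 1/89538 ≈ 1.1168e-5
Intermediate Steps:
x = 40 (x = 8*5 = 40)
O = 18 (O = 3 - 1*(-15) = 3 + 15 = 18)
Q(J) = 18*J
U(u) = 145*u (U(u) = u + 18*((2 + 6)*u) = u + 18*(8*u) = u + 144*u = 145*u)
1/(U(x) - 298*(-239 - 42)) = 1/(145*40 - 298*(-239 - 42)) = 1/(5800 - 298*(-281)) = 1/(5800 + 83738) = 1/89538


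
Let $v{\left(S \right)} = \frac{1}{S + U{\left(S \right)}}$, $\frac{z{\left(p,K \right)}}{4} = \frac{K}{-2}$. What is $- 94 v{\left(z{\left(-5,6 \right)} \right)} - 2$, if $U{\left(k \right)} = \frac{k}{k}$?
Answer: $\frac{72}{11} \approx 6.5455$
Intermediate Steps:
$U{\left(k \right)} = 1$
$z{\left(p,K \right)} = - 2 K$ ($z{\left(p,K \right)} = 4 \frac{K}{-2} = 4 K \left(- \frac{1}{2}\right) = 4 \left(- \frac{K}{2}\right) = - 2 K$)
$v{\left(S \right)} = \frac{1}{1 + S}$ ($v{\left(S \right)} = \frac{1}{S + 1} = \frac{1}{1 + S}$)
$- 94 v{\left(z{\left(-5,6 \right)} \right)} - 2 = - \frac{94}{1 - 12} - 2 = - \frac{94}{-11} - 2 = \left(-94\right) \left(- \frac{1}{11}\right) - 2 = \frac{94}{11} - 2 = \frac{72}{11}$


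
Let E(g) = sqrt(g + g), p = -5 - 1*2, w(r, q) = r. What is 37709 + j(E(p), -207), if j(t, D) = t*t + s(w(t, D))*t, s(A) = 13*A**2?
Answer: 37695 - 182*I*sqrt(14) ≈ 37695.0 - 680.98*I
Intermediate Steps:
p = -7 (p = -5 - 2 = -7)
E(g) = sqrt(2)*sqrt(g) (E(g) = sqrt(2*g) = sqrt(2)*sqrt(g))
j(t, D) = t**2 + 13*t**3 (j(t, D) = t*t + (13*t**2)*t = t**2 + 13*t**3)
37709 + j(E(p), -207) = 37709 + (sqrt(2)*sqrt(-7))**2*(1 + 13*(sqrt(2)*sqrt(-7))) = 37709 + (sqrt(2)*(I*sqrt(7)))**2*(1 + 13*(sqrt(2)*(I*sqrt(7)))) = 37709 + (I*sqrt(14))**2*(1 + 13*(I*sqrt(14))) = 37709 - 14*(1 + 13*I*sqrt(14)) = 37709 + (-14 - 182*I*sqrt(14)) = 37695 - 182*I*sqrt(14)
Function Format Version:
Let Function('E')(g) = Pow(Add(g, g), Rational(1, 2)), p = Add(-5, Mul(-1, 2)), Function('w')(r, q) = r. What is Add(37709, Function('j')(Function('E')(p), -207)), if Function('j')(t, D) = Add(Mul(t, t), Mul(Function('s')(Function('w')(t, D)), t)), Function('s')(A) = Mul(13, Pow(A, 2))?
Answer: Add(37695, Mul(-182, I, Pow(14, Rational(1, 2)))) ≈ Add(37695., Mul(-680.98, I))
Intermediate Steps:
p = -7 (p = Add(-5, -2) = -7)
Function('E')(g) = Mul(Pow(2, Rational(1, 2)), Pow(g, Rational(1, 2))) (Function('E')(g) = Pow(Mul(2, g), Rational(1, 2)) = Mul(Pow(2, Rational(1, 2)), Pow(g, Rational(1, 2))))
Function('j')(t, D) = Add(Pow(t, 2), Mul(13, Pow(t, 3))) (Function('j')(t, D) = Add(Mul(t, t), Mul(Mul(13, Pow(t, 2)), t)) = Add(Pow(t, 2), Mul(13, Pow(t, 3))))
Add(37709, Function('j')(Function('E')(p), -207)) = Add(37709, Mul(Pow(Mul(Pow(2, Rational(1, 2)), Pow(-7, Rational(1, 2))), 2), Add(1, Mul(13, Mul(Pow(2, Rational(1, 2)), Pow(-7, Rational(1, 2))))))) = Add(37709, Mul(Pow(Mul(Pow(2, Rational(1, 2)), Mul(I, Pow(7, Rational(1, 2)))), 2), Add(1, Mul(13, Mul(Pow(2, Rational(1, 2)), Mul(I, Pow(7, Rational(1, 2)))))))) = Add(37709, Mul(Pow(Mul(I, Pow(14, Rational(1, 2))), 2), Add(1, Mul(13, Mul(I, Pow(14, Rational(1, 2))))))) = Add(37709, Mul(-14, Add(1, Mul(13, I, Pow(14, Rational(1, 2)))))) = Add(37709, Add(-14, Mul(-182, I, Pow(14, Rational(1, 2))))) = Add(37695, Mul(-182, I, Pow(14, Rational(1, 2))))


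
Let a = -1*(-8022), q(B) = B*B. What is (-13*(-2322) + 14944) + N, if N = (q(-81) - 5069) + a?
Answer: 54644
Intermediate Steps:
q(B) = B**2
a = 8022
N = 9514 (N = ((-81)**2 - 5069) + 8022 = (6561 - 5069) + 8022 = 1492 + 8022 = 9514)
(-13*(-2322) + 14944) + N = (-13*(-2322) + 14944) + 9514 = (30186 + 14944) + 9514 = 45130 + 9514 = 54644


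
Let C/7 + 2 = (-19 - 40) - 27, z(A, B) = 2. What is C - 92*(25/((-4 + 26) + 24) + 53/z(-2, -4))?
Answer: -3104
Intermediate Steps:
C = -616 (C = -14 + 7*((-19 - 40) - 27) = -14 + 7*(-59 - 27) = -14 + 7*(-86) = -14 - 602 = -616)
C - 92*(25/((-4 + 26) + 24) + 53/z(-2, -4)) = -616 - 92*(25/((-4 + 26) + 24) + 53/2) = -616 - 92*(25/(22 + 24) + 53*(½)) = -616 - 92*(25/46 + 53/2) = -616 - 92*622/23 = -616 - 2488 = -3104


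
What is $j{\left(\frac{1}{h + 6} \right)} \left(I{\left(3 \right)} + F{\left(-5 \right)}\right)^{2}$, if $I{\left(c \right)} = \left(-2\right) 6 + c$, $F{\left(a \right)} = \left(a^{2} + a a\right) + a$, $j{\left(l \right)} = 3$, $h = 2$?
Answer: $3888$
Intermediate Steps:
$F{\left(a \right)} = a + 2 a^{2}$ ($F{\left(a \right)} = \left(a^{2} + a^{2}\right) + a = 2 a^{2} + a = a + 2 a^{2}$)
$I{\left(c \right)} = -12 + c$
$j{\left(\frac{1}{h + 6} \right)} \left(I{\left(3 \right)} + F{\left(-5 \right)}\right)^{2} = 3 \left(\left(-12 + 3\right) - 5 \left(1 + 2 \left(-5\right)\right)\right)^{2} = 3 \left(-9 - 5 \left(1 - 10\right)\right)^{2} = 3 \left(-9 - -45\right)^{2} = 3 \left(-9 + 45\right)^{2} = 3 \cdot 36^{2} = 3 \cdot 1296 = 3888$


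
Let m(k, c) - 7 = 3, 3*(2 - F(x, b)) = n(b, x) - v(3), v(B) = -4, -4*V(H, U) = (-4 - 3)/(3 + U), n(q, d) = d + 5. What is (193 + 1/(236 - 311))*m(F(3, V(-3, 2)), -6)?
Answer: 28948/15 ≈ 1929.9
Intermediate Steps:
n(q, d) = 5 + d
V(H, U) = 7/(4*(3 + U)) (V(H, U) = -(-4 - 3)/(4*(3 + U)) = -(-7)/(4*(3 + U)) = 7/(4*(3 + U)))
F(x, b) = -1 - x/3 (F(x, b) = 2 - ((5 + x) - 1*(-4))/3 = 2 - ((5 + x) + 4)/3 = 2 - (9 + x)/3 = 2 + (-3 - x/3) = -1 - x/3)
m(k, c) = 10 (m(k, c) = 7 + 3 = 10)
(193 + 1/(236 - 311))*m(F(3, V(-3, 2)), -6) = (193 + 1/(236 - 311))*10 = (193 + 1/(-75))*10 = (193 - 1/75)*10 = (14474/75)*10 = 28948/15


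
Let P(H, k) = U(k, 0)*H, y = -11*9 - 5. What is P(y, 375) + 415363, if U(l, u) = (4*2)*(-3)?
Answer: 417859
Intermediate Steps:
y = -104 (y = -99 - 5 = -104)
U(l, u) = -24 (U(l, u) = 8*(-3) = -24)
P(H, k) = -24*H
P(y, 375) + 415363 = -24*(-104) + 415363 = 2496 + 415363 = 417859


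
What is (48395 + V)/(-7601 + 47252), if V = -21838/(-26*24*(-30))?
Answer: 452966281/371133360 ≈ 1.2205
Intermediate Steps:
V = -10919/9360 (V = -21838/((-624*(-30))) = -21838/18720 = -21838*1/18720 = -10919/9360 ≈ -1.1666)
(48395 + V)/(-7601 + 47252) = (48395 - 10919/9360)/(-7601 + 47252) = (452966281/9360)/39651 = (452966281/9360)*(1/39651) = 452966281/371133360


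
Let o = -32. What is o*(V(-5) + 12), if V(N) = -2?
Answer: -320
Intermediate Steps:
o*(V(-5) + 12) = -32*(-2 + 12) = -32*10 = -320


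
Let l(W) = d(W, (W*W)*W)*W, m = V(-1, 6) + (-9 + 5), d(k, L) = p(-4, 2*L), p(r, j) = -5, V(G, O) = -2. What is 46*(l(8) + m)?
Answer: -2116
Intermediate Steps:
d(k, L) = -5
m = -6 (m = -2 + (-9 + 5) = -2 - 4 = -6)
l(W) = -5*W
46*(l(8) + m) = 46*(-5*8 - 6) = 46*(-40 - 6) = 46*(-46) = -2116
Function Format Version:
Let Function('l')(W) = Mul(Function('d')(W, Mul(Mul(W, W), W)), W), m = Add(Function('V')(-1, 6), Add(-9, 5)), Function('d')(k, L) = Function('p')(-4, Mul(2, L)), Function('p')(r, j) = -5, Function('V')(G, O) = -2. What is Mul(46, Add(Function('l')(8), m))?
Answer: -2116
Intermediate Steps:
Function('d')(k, L) = -5
m = -6 (m = Add(-2, Add(-9, 5)) = Add(-2, -4) = -6)
Function('l')(W) = Mul(-5, W)
Mul(46, Add(Function('l')(8), m)) = Mul(46, Add(Mul(-5, 8), -6)) = Mul(46, Add(-40, -6)) = Mul(46, -46) = -2116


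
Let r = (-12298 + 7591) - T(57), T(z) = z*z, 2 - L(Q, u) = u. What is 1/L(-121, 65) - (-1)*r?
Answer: -501229/63 ≈ -7956.0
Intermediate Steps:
L(Q, u) = 2 - u
T(z) = z²
r = -7956 (r = (-12298 + 7591) - 1*57² = -4707 - 1*3249 = -4707 - 3249 = -7956)
1/L(-121, 65) - (-1)*r = 1/(2 - 1*65) - (-1)*(-7956) = 1/(2 - 65) - 1*7956 = 1/(-63) - 7956 = -1/63 - 7956 = -501229/63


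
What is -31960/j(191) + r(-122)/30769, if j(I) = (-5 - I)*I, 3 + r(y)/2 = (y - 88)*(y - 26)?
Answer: 827543596/287967071 ≈ 2.8737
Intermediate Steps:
r(y) = -6 + 2*(-88 + y)*(-26 + y) (r(y) = -6 + 2*((y - 88)*(y - 26)) = -6 + 2*((-88 + y)*(-26 + y)) = -6 + 2*(-88 + y)*(-26 + y))
j(I) = I*(-5 - I)
-31960/j(191) + r(-122)/30769 = -31960*(-1/(191*(5 + 191))) + (4570 - 228*(-122) + 2*(-122)**2)/30769 = -31960/((-1*191*196)) + (4570 + 27816 + 2*14884)*(1/30769) = -31960/(-37436) + (4570 + 27816 + 29768)*(1/30769) = -31960*(-1/37436) + 62154*(1/30769) = 7990/9359 + 62154/30769 = 827543596/287967071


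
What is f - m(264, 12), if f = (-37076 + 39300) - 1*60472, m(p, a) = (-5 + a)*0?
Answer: -58248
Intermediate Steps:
m(p, a) = 0
f = -58248 (f = 2224 - 60472 = -58248)
f - m(264, 12) = -58248 - 1*0 = -58248 + 0 = -58248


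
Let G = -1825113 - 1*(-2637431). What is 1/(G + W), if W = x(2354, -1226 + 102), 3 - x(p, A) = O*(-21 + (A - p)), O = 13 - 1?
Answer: 1/854309 ≈ 1.1705e-6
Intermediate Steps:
O = 12
x(p, A) = 255 - 12*A + 12*p (x(p, A) = 3 - 12*(-21 + (A - p)) = 3 - 12*(-21 + A - p) = 3 - (-252 - 12*p + 12*A) = 3 + (252 - 12*A + 12*p) = 255 - 12*A + 12*p)
G = 812318 (G = -1825113 + 2637431 = 812318)
W = 41991 (W = 255 - 12*(-1226 + 102) + 12*2354 = 255 - 12*(-1124) + 28248 = 255 + 13488 + 28248 = 41991)
1/(G + W) = 1/(812318 + 41991) = 1/854309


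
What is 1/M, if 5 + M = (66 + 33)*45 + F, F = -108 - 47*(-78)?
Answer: 1/8008 ≈ 0.00012488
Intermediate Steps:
F = 3558 (F = -108 + 3666 = 3558)
M = 8008 (M = -5 + ((66 + 33)*45 + 3558) = -5 + (99*45 + 3558) = -5 + (4455 + 3558) = -5 + 8013 = 8008)
1/M = 1/8008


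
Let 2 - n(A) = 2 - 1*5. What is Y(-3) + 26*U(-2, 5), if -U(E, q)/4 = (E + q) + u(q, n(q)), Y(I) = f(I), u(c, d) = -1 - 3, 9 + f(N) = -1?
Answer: 94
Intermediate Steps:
f(N) = -10 (f(N) = -9 - 1 = -10)
n(A) = 5 (n(A) = 2 - (2 - 1*5) = 2 - (2 - 5) = 2 - 1*(-3) = 2 + 3 = 5)
u(c, d) = -4
Y(I) = -10
U(E, q) = 16 - 4*E - 4*q (U(E, q) = -4*((E + q) - 4) = -4*(-4 + E + q) = 16 - 4*E - 4*q)
Y(-3) + 26*U(-2, 5) = -10 + 26*(16 - 4*(-2) - 4*5) = -10 + 26*(16 + 8 - 20) = -10 + 26*4 = -10 + 104 = 94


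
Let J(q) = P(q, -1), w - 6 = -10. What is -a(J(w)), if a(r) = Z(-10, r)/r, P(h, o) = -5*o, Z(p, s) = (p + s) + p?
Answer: 3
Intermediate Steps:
w = -4 (w = 6 - 10 = -4)
Z(p, s) = s + 2*p
J(q) = 5 (J(q) = -5*(-1) = 5)
a(r) = (-20 + r)/r (a(r) = (r + 2*(-10))/r = (r - 20)/r = (-20 + r)/r)
-a(J(w)) = -(-20 + 5)/5 = -(-15)/5 = -1*(-3) = 3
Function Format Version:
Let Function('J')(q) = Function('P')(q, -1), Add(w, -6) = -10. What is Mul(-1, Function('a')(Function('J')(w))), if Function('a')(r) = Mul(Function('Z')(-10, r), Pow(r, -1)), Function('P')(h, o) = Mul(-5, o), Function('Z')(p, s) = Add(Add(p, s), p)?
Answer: 3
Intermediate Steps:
w = -4 (w = Add(6, -10) = -4)
Function('Z')(p, s) = Add(s, Mul(2, p))
Function('J')(q) = 5 (Function('J')(q) = Mul(-5, -1) = 5)
Function('a')(r) = Mul(Pow(r, -1), Add(-20, r)) (Function('a')(r) = Mul(Add(r, Mul(2, -10)), Pow(r, -1)) = Mul(Add(r, -20), Pow(r, -1)) = Mul(Add(-20, r), Pow(r, -1)) = Mul(Pow(r, -1), Add(-20, r)))
Mul(-1, Function('a')(Function('J')(w))) = Mul(-1, Mul(Pow(5, -1), Add(-20, 5))) = Mul(-1, Mul(Rational(1, 5), -15)) = Mul(-1, -3) = 3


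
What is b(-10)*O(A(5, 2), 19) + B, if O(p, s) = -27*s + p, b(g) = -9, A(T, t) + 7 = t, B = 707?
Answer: 5369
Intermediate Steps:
A(T, t) = -7 + t
O(p, s) = p - 27*s
b(-10)*O(A(5, 2), 19) + B = -9*((-7 + 2) - 27*19) + 707 = -9*(-5 - 513) + 707 = -9*(-518) + 707 = 4662 + 707 = 5369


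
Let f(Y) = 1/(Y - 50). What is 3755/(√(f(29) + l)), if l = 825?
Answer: 3755*√90951/8662 ≈ 130.74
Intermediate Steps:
f(Y) = 1/(-50 + Y)
3755/(√(f(29) + l)) = 3755/(√(1/(-50 + 29) + 825)) = 3755/(√(1/(-21) + 825)) = 3755/(√(-1/21 + 825)) = 3755/(√(17324/21)) = 3755/((2*√90951/21)) = 3755*(√90951/8662) = 3755*√90951/8662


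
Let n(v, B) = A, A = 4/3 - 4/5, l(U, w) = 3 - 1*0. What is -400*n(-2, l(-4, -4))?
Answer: -640/3 ≈ -213.33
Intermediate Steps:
l(U, w) = 3 (l(U, w) = 3 + 0 = 3)
A = 8/15 (A = 4*(⅓) - 4*⅕ = 4/3 - ⅘ = 8/15 ≈ 0.53333)
n(v, B) = 8/15
-400*n(-2, l(-4, -4)) = -400*8/15 = -640/3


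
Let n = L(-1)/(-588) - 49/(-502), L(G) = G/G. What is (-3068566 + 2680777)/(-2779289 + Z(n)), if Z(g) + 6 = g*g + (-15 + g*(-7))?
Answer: 8446904436728016/60539550021469595 ≈ 0.13953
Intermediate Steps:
L(G) = 1
n = 14155/147588 (n = 1/(-588) - 49/(-502) = 1*(-1/588) - 49*(-1/502) = -1/588 + 49/502 = 14155/147588 ≈ 0.095909)
Z(g) = -21 + g² - 7*g (Z(g) = -6 + (g*g + (-15 + g*(-7))) = -6 + (g² + (-15 - 7*g)) = -6 + (-15 + g² - 7*g) = -21 + g² - 7*g)
(-3068566 + 2680777)/(-2779289 + Z(n)) = (-3068566 + 2680777)/(-2779289 + (-21 + (14155/147588)² - 7*14155/147588)) = -387789/(-2779289 + (-21 + 200364025/21782217744 - 14155/21084)) = -387789/(-2779289 - 471849965579/21782217744) = -387789/(-60539550021469595/21782217744) = -387789*(-21782217744/60539550021469595) = 8446904436728016/60539550021469595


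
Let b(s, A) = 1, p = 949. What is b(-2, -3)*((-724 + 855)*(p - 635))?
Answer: 41134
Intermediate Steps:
b(-2, -3)*((-724 + 855)*(p - 635)) = 1*((-724 + 855)*(949 - 635)) = 1*(131*314) = 1*41134 = 41134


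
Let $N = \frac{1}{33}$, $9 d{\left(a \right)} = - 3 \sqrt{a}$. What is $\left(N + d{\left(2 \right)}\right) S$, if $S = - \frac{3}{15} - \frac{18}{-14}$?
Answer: $\frac{38}{1155} - \frac{38 \sqrt{2}}{105} \approx -0.47891$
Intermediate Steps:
$d{\left(a \right)} = - \frac{\sqrt{a}}{3}$ ($d{\left(a \right)} = \frac{\left(-3\right) \sqrt{a}}{9} = - \frac{\sqrt{a}}{3}$)
$S = \frac{38}{35}$ ($S = \left(-3\right) \frac{1}{15} - - \frac{9}{7} = - \frac{1}{5} + \frac{9}{7} = \frac{38}{35} \approx 1.0857$)
$N = \frac{1}{33} \approx 0.030303$
$\left(N + d{\left(2 \right)}\right) S = \left(\frac{1}{33} - \frac{\sqrt{2}}{3}\right) \frac{38}{35} = \frac{38}{1155} - \frac{38 \sqrt{2}}{105}$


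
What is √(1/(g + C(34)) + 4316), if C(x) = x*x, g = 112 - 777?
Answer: √1040506087/491 ≈ 65.696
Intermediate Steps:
g = -665
C(x) = x²
√(1/(g + C(34)) + 4316) = √(1/(-665 + 34²) + 4316) = √(1/(-665 + 1156) + 4316) = √(1/491 + 4316) = √(2119157/491) = √1040506087/491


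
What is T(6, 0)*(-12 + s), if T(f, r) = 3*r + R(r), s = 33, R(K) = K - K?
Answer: 0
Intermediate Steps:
R(K) = 0
T(f, r) = 3*r (T(f, r) = 3*r + 0 = 3*r)
T(6, 0)*(-12 + s) = (3*0)*(-12 + 33) = 0*21 = 0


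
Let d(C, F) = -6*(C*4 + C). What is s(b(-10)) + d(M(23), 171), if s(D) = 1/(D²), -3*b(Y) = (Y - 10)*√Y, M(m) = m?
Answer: -2760009/4000 ≈ -690.00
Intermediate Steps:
b(Y) = -√Y*(-10 + Y)/3 (b(Y) = -(Y - 10)*√Y/3 = -(-10 + Y)*√Y/3 = -√Y*(-10 + Y)/3)
s(D) = D⁻²
d(C, F) = -30*C (d(C, F) = -6*(4*C + C) = -30*C)
s(b(-10)) + d(M(23), 171) = (√(-10)*(10 - 1*(-10))/3)⁻² - 30*23 = ((I*√10)*(10 + 10)/3)⁻² - 690 = ((⅓)*(I*√10)*20)⁻² - 690 = (20*I*√10/3)⁻² - 690 = -9/4000 - 690 = -2760009/4000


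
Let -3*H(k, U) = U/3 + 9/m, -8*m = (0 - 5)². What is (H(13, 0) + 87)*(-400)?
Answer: -35184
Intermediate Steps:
m = -25/8 (m = -(0 - 5)²/8 = -⅛*(-5)² = -⅛*25 = -25/8 ≈ -3.1250)
H(k, U) = 24/25 - U/9 (H(k, U) = -(U/3 + 9/(-25/8))/3 = -(U*(⅓) + 9*(-8/25))/3 = -(U/3 - 72/25)/3 = -(-72/25 + U/3)/3 = 24/25 - U/9)
(H(13, 0) + 87)*(-400) = ((24/25 - ⅑*0) + 87)*(-400) = ((24/25 + 0) + 87)*(-400) = (24/25 + 87)*(-400) = (2199/25)*(-400) = -35184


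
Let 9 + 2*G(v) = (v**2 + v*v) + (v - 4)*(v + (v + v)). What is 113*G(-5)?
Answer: 9944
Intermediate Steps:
G(v) = -9/2 + v**2 + 3*v*(-4 + v)/2 (G(v) = -9/2 + ((v**2 + v*v) + (v - 4)*(v + (v + v)))/2 = -9/2 + ((v**2 + v**2) + (-4 + v)*(v + 2*v))/2 = -9/2 + (2*v**2 + (-4 + v)*(3*v))/2 = -9/2 + (2*v**2 + 3*v*(-4 + v))/2 = -9/2 + (v**2 + 3*v*(-4 + v)/2) = -9/2 + v**2 + 3*v*(-4 + v)/2)
113*G(-5) = 113*(-9/2 - 6*(-5) + (5/2)*(-5)**2) = 113*(-9/2 + 30 + (5/2)*25) = 113*(-9/2 + 30 + 125/2) = 113*88 = 9944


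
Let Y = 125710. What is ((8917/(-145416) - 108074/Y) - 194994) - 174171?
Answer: -3374221807484627/9140122680 ≈ -3.6917e+5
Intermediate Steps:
((8917/(-145416) - 108074/Y) - 194994) - 174171 = ((8917/(-145416) - 108074/125710) - 194994) - 174171 = ((8917*(-1/145416) - 108074*1/125710) - 194994) - 174171 = ((-8917/145416 - 54037/62855) - 194994) - 174171 = (-8418322427/9140122680 - 194994) - 174171 = -1782277500186347/9140122680 - 174171 = -3374221807484627/9140122680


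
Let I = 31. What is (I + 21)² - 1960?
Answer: 744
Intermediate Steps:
(I + 21)² - 1960 = (31 + 21)² - 1960 = 52² - 1960 = 2704 - 1960 = 744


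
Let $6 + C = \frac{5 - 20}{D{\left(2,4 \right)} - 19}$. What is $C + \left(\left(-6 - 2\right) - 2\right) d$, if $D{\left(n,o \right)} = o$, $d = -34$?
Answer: $335$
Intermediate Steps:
$C = -5$ ($C = -6 + \frac{5 - 20}{4 - 19} = -6 - \frac{15}{-15} = -6 - -1 = -6 + 1 = -5$)
$C + \left(\left(-6 - 2\right) - 2\right) d = -5 + \left(\left(-6 - 2\right) - 2\right) \left(-34\right) = -5 + \left(-8 - 2\right) \left(-34\right) = -5 - -340 = -5 + 340 = 335$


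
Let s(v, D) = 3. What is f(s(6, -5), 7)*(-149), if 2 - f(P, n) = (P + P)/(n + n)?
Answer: -1639/7 ≈ -234.14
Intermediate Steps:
f(P, n) = 2 - P/n (f(P, n) = 2 - (P + P)/(n + n) = 2 - 2*P/(2*n) = 2 - 2*P*1/(2*n) = 2 - P/n)
f(s(6, -5), 7)*(-149) = (2 - 1*3/7)*(-149) = (2 - 1*3*⅐)*(-149) = (2 - 3/7)*(-149) = (11/7)*(-149) = -1639/7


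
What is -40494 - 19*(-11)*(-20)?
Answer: -44674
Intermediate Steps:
-40494 - 19*(-11)*(-20) = -40494 + 209*(-20) = -40494 - 4180 = -44674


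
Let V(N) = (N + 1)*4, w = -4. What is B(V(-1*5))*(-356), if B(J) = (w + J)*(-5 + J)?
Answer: -149520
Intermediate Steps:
V(N) = 4 + 4*N (V(N) = (1 + N)*4 = 4 + 4*N)
B(J) = (-5 + J)*(-4 + J) (B(J) = (-4 + J)*(-5 + J) = (-5 + J)*(-4 + J))
B(V(-1*5))*(-356) = (20 + (4 + 4*(-1*5))² - 9*(4 + 4*(-1*5)))*(-356) = (20 + (4 + 4*(-5))² - 9*(4 + 4*(-5)))*(-356) = (20 + (4 - 20)² - 9*(4 - 20))*(-356) = (20 + (-16)² - 9*(-16))*(-356) = (20 + 256 + 144)*(-356) = 420*(-356) = -149520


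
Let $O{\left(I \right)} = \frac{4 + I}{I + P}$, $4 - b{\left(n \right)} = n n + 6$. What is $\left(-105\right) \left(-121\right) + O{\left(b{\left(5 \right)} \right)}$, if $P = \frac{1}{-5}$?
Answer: $\frac{1727995}{136} \approx 12706.0$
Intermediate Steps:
$P = - \frac{1}{5} \approx -0.2$
$b{\left(n \right)} = -2 - n^{2}$ ($b{\left(n \right)} = 4 - \left(n n + 6\right) = 4 - \left(n^{2} + 6\right) = 4 - \left(6 + n^{2}\right) = -2 - n^{2}$)
$O{\left(I \right)} = \frac{4 + I}{- \frac{1}{5} + I}$ ($O{\left(I \right)} = \frac{4 + I}{I - \frac{1}{5}} = \frac{4 + I}{- \frac{1}{5} + I}$)
$\left(-105\right) \left(-121\right) + O{\left(b{\left(5 \right)} \right)} = \left(-105\right) \left(-121\right) + \frac{5 \left(4 - 27\right)}{-1 + 5 \left(-2 - 5^{2}\right)} = 12705 + \frac{5 \left(4 - 27\right)}{-1 + 5 \left(-2 - 25\right)} = 12705 + \frac{5 \left(4 - 27\right)}{-1 + 5 \left(-27\right)} = 12705 + 5 \frac{1}{-1 - 135} \left(-23\right) = 12705 + 5 \frac{1}{-136} \left(-23\right) = 12705 + 5 \left(- \frac{1}{136}\right) \left(-23\right) = 12705 + \frac{115}{136} = \frac{1727995}{136}$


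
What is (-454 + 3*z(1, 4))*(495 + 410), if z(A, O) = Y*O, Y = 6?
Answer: -345710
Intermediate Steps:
z(A, O) = 6*O
(-454 + 3*z(1, 4))*(495 + 410) = (-454 + 3*(6*4))*(495 + 410) = (-454 + 3*24)*905 = (-454 + 72)*905 = -382*905 = -345710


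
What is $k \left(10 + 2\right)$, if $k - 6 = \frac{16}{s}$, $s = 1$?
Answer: $264$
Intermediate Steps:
$k = 22$ ($k = 6 + \frac{16}{1} = 6 + 16 \cdot 1 = 6 + 16 = 22$)
$k \left(10 + 2\right) = 22 \left(10 + 2\right) = 22 \cdot 12 = 264$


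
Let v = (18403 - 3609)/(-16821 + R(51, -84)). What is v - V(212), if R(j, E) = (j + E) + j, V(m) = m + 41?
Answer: -4265953/16803 ≈ -253.88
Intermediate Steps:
V(m) = 41 + m
R(j, E) = E + 2*j (R(j, E) = (E + j) + j = E + 2*j)
v = -14794/16803 (v = (18403 - 3609)/(-16821 + (-84 + 2*51)) = 14794/(-16821 + (-84 + 102)) = 14794/(-16821 + 18) = 14794/(-16803) = 14794*(-1/16803) = -14794/16803 ≈ -0.88044)
v - V(212) = -14794/16803 - (41 + 212) = -14794/16803 - 1*253 = -14794/16803 - 253 = -4265953/16803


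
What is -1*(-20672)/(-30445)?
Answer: -20672/30445 ≈ -0.67900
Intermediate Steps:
-1*(-20672)/(-30445) = 20672*(-1/30445) = -20672/30445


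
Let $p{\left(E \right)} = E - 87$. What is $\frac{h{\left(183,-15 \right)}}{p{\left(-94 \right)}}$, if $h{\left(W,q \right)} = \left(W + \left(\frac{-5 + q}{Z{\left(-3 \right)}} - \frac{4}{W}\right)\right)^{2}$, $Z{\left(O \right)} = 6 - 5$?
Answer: $- \frac{889530625}{6061509} \approx -146.75$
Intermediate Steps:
$Z{\left(O \right)} = 1$ ($Z{\left(O \right)} = 6 - 5 = 1$)
$h{\left(W,q \right)} = \left(-5 + W + q - \frac{4}{W}\right)^{2}$ ($h{\left(W,q \right)} = \left(W + \left(\frac{-5 + q}{1} - \frac{4}{W}\right)\right)^{2} = \left(W + \left(\left(-5 + q\right) 1 - \frac{4}{W}\right)\right)^{2} = \left(W - \left(5 - q + \frac{4}{W}\right)\right)^{2} = \left(-5 + W + q - \frac{4}{W}\right)^{2}$)
$p{\left(E \right)} = -87 + E$
$\frac{h{\left(183,-15 \right)}}{p{\left(-94 \right)}} = \frac{\frac{1}{33489} \left(-4 + 183^{2} - 915 + 183 \left(-15\right)\right)^{2}}{-87 - 94} = \frac{\frac{1}{33489} \left(-4 + 33489 - 915 - 2745\right)^{2}}{-181} = \frac{29825^{2}}{33489} \left(- \frac{1}{181}\right) = \frac{1}{33489} \cdot 889530625 \left(- \frac{1}{181}\right) = \frac{889530625}{33489} \left(- \frac{1}{181}\right) = - \frac{889530625}{6061509}$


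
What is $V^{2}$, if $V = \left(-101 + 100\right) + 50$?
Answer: $2401$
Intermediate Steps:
$V = 49$ ($V = -1 + 50 = 49$)
$V^{2} = 49^{2} = 2401$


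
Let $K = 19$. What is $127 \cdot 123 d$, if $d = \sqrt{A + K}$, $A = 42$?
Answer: $15621 \sqrt{61} \approx 1.22 \cdot 10^{5}$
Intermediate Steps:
$d = \sqrt{61}$ ($d = \sqrt{42 + 19} = \sqrt{61} \approx 7.8102$)
$127 \cdot 123 d = 127 \cdot 123 \sqrt{61} = 15621 \sqrt{61}$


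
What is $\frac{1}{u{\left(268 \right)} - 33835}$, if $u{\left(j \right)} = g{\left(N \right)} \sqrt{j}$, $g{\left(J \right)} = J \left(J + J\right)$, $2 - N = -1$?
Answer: $- \frac{505}{17085379} - \frac{36 \sqrt{67}}{1144720393} \approx -2.9815 \cdot 10^{-5}$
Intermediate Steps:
$N = 3$ ($N = 2 - -1 = 2 + 1 = 3$)
$g{\left(J \right)} = 2 J^{2}$ ($g{\left(J \right)} = J 2 J = 2 J^{2}$)
$u{\left(j \right)} = 18 \sqrt{j}$ ($u{\left(j \right)} = 2 \cdot 3^{2} \sqrt{j} = 2 \cdot 9 \sqrt{j} = 18 \sqrt{j}$)
$\frac{1}{u{\left(268 \right)} - 33835} = \frac{1}{18 \sqrt{268} - 33835} = \frac{1}{18 \cdot 2 \sqrt{67} - 33835} = \frac{1}{36 \sqrt{67} - 33835} = \frac{1}{-33835 + 36 \sqrt{67}}$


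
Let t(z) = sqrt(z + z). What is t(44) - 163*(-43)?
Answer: 7009 + 2*sqrt(22) ≈ 7018.4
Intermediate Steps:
t(z) = sqrt(2)*sqrt(z) (t(z) = sqrt(2*z) = sqrt(2)*sqrt(z))
t(44) - 163*(-43) = sqrt(2)*sqrt(44) - 163*(-43) = sqrt(2)*(2*sqrt(11)) - 1*(-7009) = 2*sqrt(22) + 7009 = 7009 + 2*sqrt(22)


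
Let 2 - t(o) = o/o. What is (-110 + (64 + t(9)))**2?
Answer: 2025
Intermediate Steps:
t(o) = 1 (t(o) = 2 - o/o = 2 - 1*1 = 2 - 1 = 1)
(-110 + (64 + t(9)))**2 = (-110 + (64 + 1))**2 = (-110 + 65)**2 = (-45)**2 = 2025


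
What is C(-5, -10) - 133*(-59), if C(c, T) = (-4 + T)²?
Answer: 8043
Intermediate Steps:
C(-5, -10) - 133*(-59) = (-4 - 10)² - 133*(-59) = (-14)² + 7847 = 196 + 7847 = 8043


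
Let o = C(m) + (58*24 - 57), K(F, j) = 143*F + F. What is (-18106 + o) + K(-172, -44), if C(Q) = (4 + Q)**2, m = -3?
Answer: -41538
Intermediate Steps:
K(F, j) = 144*F
o = 1336 (o = (4 - 3)**2 + (58*24 - 57) = 1**2 + (1392 - 57) = 1 + 1335 = 1336)
(-18106 + o) + K(-172, -44) = (-18106 + 1336) + 144*(-172) = -16770 - 24768 = -41538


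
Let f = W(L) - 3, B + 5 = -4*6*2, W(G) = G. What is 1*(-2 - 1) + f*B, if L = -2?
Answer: 262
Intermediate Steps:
B = -53 (B = -5 - 4*6*2 = -5 - 24*2 = -5 - 48 = -53)
f = -5 (f = -2 - 3 = -5)
1*(-2 - 1) + f*B = 1*(-2 - 1) - 5*(-53) = 1*(-3) + 265 = -3 + 265 = 262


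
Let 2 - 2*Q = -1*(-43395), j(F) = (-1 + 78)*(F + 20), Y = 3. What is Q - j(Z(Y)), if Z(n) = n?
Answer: -46935/2 ≈ -23468.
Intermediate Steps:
j(F) = 1540 + 77*F (j(F) = 77*(20 + F) = 1540 + 77*F)
Q = -43393/2 (Q = 1 - (-1)*(-43395)/2 = 1 - 1/2*43395 = 1 - 43395/2 = -43393/2 ≈ -21697.)
Q - j(Z(Y)) = -43393/2 - (1540 + 77*3) = -43393/2 - (1540 + 231) = -43393/2 - 1*1771 = -43393/2 - 1771 = -46935/2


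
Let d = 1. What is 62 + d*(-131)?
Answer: -69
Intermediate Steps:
62 + d*(-131) = 62 + 1*(-131) = 62 - 131 = -69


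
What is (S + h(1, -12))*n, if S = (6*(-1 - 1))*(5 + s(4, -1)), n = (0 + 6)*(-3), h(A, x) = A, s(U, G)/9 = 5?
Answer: 10782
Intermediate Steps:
s(U, G) = 45 (s(U, G) = 9*5 = 45)
n = -18 (n = 6*(-3) = -18)
S = -600 (S = (6*(-1 - 1))*(5 + 45) = (6*(-2))*50 = -12*50 = -600)
(S + h(1, -12))*n = (-600 + 1)*(-18) = -599*(-18) = 10782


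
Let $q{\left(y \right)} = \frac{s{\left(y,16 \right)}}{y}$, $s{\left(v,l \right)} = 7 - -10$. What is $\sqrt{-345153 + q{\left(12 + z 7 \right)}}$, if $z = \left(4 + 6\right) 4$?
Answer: $\frac{i \sqrt{7357280107}}{146} \approx 587.5 i$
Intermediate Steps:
$s{\left(v,l \right)} = 17$ ($s{\left(v,l \right)} = 7 + 10 = 17$)
$z = 40$ ($z = 10 \cdot 4 = 40$)
$q{\left(y \right)} = \frac{17}{y}$
$\sqrt{-345153 + q{\left(12 + z 7 \right)}} = \sqrt{-345153 + \frac{17}{12 + 40 \cdot 7}} = \sqrt{-345153 + \frac{17}{12 + 280}} = \sqrt{-345153 + \frac{17}{292}} = \sqrt{- \frac{100784659}{292}} = \frac{i \sqrt{7357280107}}{146}$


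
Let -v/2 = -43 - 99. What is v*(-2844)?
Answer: -807696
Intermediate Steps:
v = 284 (v = -2*(-43 - 99) = -2*(-142) = 284)
v*(-2844) = 284*(-2844) = -807696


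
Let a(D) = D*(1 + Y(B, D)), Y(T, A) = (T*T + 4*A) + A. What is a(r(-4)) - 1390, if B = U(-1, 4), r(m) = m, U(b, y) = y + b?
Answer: -1350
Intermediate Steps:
U(b, y) = b + y
B = 3 (B = -1 + 4 = 3)
Y(T, A) = T**2 + 5*A (Y(T, A) = (T**2 + 4*A) + A = T**2 + 5*A)
a(D) = D*(10 + 5*D) (a(D) = D*(1 + (3**2 + 5*D)) = D*(1 + (9 + 5*D)) = D*(10 + 5*D))
a(r(-4)) - 1390 = 5*(-4)*(2 - 4) - 1390 = 5*(-4)*(-2) - 1390 = 40 - 1390 = -1350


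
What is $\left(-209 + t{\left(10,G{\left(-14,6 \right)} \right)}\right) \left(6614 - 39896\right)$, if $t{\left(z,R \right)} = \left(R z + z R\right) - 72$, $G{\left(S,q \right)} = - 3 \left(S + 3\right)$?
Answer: $-12613878$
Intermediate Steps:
$G{\left(S,q \right)} = -9 - 3 S$ ($G{\left(S,q \right)} = - 3 \left(3 + S\right) = -9 - 3 S$)
$t{\left(z,R \right)} = -72 + 2 R z$ ($t{\left(z,R \right)} = \left(R z + R z\right) - 72 = 2 R z - 72 = -72 + 2 R z$)
$\left(-209 + t{\left(10,G{\left(-14,6 \right)} \right)}\right) \left(6614 - 39896\right) = \left(-209 - \left(72 - 2 \left(-9 - -42\right) 10\right)\right) \left(6614 - 39896\right) = \left(-209 - \left(72 - 2 \left(-9 + 42\right) 10\right)\right) \left(-33282\right) = \left(-209 - \left(72 - 660\right)\right) \left(-33282\right) = \left(-209 + \left(-72 + 660\right)\right) \left(-33282\right) = \left(-209 + 588\right) \left(-33282\right) = 379 \left(-33282\right) = -12613878$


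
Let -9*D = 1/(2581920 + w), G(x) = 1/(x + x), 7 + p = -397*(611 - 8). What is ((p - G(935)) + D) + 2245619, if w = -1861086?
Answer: 357922696212283/178406415 ≈ 2.0062e+6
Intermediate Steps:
p = -239398 (p = -7 - 397*(611 - 8) = -7 - 397*603 = -7 - 239391 = -239398)
G(x) = 1/(2*x)
D = -1/6487506 (D = -1/(9*(2581920 - 1861086)) = -⅑/720834 = -⅑*1/720834 = -1/6487506 ≈ -1.5414e-7)
((p - G(935)) + D) + 2245619 = ((-239398 - 1/(2*935)) - 1/6487506) + 2245619 = ((-239398 - 1*1/1870) - 1/6487506) + 2245619 = ((-239398 - 1/1870) - 1/6487506) + 2245619 = (-447674261/1870 - 1/6487506) + 2245619 = -42710139033602/178406415 + 2245619 = 357922696212283/178406415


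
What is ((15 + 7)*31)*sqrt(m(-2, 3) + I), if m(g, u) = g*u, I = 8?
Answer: 682*sqrt(2) ≈ 964.49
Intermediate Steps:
((15 + 7)*31)*sqrt(m(-2, 3) + I) = ((15 + 7)*31)*sqrt(-2*3 + 8) = (22*31)*sqrt(-6 + 8) = 682*sqrt(2)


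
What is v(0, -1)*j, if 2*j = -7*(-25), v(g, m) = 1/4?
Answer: 175/8 ≈ 21.875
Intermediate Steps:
v(g, m) = ¼
j = 175/2 (j = (-7*(-25))/2 = (½)*175 = 175/2 ≈ 87.500)
v(0, -1)*j = (¼)*(175/2) = 175/8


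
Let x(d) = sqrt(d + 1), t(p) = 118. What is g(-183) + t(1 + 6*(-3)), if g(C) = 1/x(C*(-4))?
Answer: 118 + sqrt(733)/733 ≈ 118.04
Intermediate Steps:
x(d) = sqrt(1 + d)
g(C) = 1/sqrt(1 - 4*C) (g(C) = 1/(sqrt(1 + C*(-4))) = 1/(sqrt(1 - 4*C)) = 1/sqrt(1 - 4*C))
g(-183) + t(1 + 6*(-3)) = 1/sqrt(1 - 4*(-183)) + 118 = 1/sqrt(1 + 732) + 118 = 1/sqrt(733) + 118 = sqrt(733)/733 + 118 = 118 + sqrt(733)/733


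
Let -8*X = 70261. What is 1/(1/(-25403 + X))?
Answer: -273485/8 ≈ -34186.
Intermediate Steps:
X = -70261/8 (X = -1/8*70261 = -70261/8 ≈ -8782.6)
1/(1/(-25403 + X)) = 1/(1/(-25403 - 70261/8)) = 1/(1/(-273485/8)) = 1/(-8/273485) = -273485/8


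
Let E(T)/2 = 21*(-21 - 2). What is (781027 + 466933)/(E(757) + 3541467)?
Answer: 1247960/3540501 ≈ 0.35248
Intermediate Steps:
E(T) = -966 (E(T) = 2*(21*(-21 - 2)) = 2*(21*(-23)) = 2*(-483) = -966)
(781027 + 466933)/(E(757) + 3541467) = (781027 + 466933)/(-966 + 3541467) = 1247960/3540501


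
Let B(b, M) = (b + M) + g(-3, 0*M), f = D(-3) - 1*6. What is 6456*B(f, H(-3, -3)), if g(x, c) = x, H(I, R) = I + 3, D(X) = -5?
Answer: -90384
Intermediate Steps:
H(I, R) = 3 + I
f = -11 (f = -5 - 1*6 = -5 - 6 = -11)
B(b, M) = -3 + M + b (B(b, M) = (b + M) - 3 = (M + b) - 3 = -3 + M + b)
6456*B(f, H(-3, -3)) = 6456*(-3 + (3 - 3) - 11) = 6456*(-3 + 0 - 11) = 6456*(-14) = -90384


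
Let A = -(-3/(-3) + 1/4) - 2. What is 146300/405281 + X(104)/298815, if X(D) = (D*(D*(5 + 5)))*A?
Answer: -19749548524/24220808403 ≈ -0.81540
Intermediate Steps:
A = -13/4 (A = -(-3*(-1/3) + 1*(1/4)) - 2 = -(1 + 1/4) - 2 = -1*5/4 - 2 = -5/4 - 2 = -13/4 ≈ -3.2500)
X(D) = -65*D**2/2 (X(D) = (D*(D*(5 + 5)))*(-13/4) = (D*(D*10))*(-13/4) = (D*(10*D))*(-13/4) = (10*D**2)*(-13/4) = -65*D**2/2)
146300/405281 + X(104)/298815 = 146300/405281 - 65/2*104**2/298815 = 146300*(1/405281) - 65/2*10816*(1/298815) = 146300/405281 - 351520*1/298815 = 146300/405281 - 70304/59763 = -19749548524/24220808403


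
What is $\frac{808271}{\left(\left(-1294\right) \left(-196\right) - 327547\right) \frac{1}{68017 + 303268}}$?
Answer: $- \frac{300098898235}{73923} \approx -4.0596 \cdot 10^{6}$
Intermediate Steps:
$\frac{808271}{\left(\left(-1294\right) \left(-196\right) - 327547\right) \frac{1}{68017 + 303268}} = \frac{808271}{\left(253624 - 327547\right) \frac{1}{371285}} = \frac{808271}{\left(-73923\right) \frac{1}{371285}} = \frac{808271}{- \frac{73923}{371285}} = 808271 \left(- \frac{371285}{73923}\right) = - \frac{300098898235}{73923}$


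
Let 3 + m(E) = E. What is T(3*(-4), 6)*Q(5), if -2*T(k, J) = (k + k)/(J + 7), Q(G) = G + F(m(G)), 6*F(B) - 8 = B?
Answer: 80/13 ≈ 6.1538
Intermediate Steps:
m(E) = -3 + E
F(B) = 4/3 + B/6
Q(G) = ⅚ + 7*G/6 (Q(G) = G + (4/3 + (-3 + G)/6) = G + (4/3 + (-½ + G/6)) = G + (⅚ + G/6) = ⅚ + 7*G/6)
T(k, J) = -k/(7 + J) (T(k, J) = -(k + k)/(2*(J + 7)) = -2*k/(2*(7 + J)) = -k/(7 + J))
T(3*(-4), 6)*Q(5) = (-3*(-4)/(7 + 6))*(⅚ + (7/6)*5) = (-1*(-12)/13)*(⅚ + 35/6) = -1*(-12)*1/13*(20/3) = (12/13)*(20/3) = 80/13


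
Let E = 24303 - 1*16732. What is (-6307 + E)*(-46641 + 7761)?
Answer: -49144320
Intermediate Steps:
E = 7571 (E = 24303 - 16732 = 7571)
(-6307 + E)*(-46641 + 7761) = (-6307 + 7571)*(-46641 + 7761) = 1264*(-38880) = -49144320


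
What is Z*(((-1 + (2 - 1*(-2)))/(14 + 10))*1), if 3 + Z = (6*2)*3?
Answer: 33/8 ≈ 4.1250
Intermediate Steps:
Z = 33 (Z = -3 + (6*2)*3 = -3 + 12*3 = -3 + 36 = 33)
Z*(((-1 + (2 - 1*(-2)))/(14 + 10))*1) = 33*(((-1 + (2 - 1*(-2)))/(14 + 10))*1) = 33*(((-1 + (2 + 2))/24)*1) = 33*(((-1 + 4)*(1/24))*1) = 33*((3*(1/24))*1) = 33*((⅛)*1) = 33*(⅛) = 33/8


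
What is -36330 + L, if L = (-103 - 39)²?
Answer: -16166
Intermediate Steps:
L = 20164 (L = (-142)² = 20164)
-36330 + L = -36330 + 20164 = -16166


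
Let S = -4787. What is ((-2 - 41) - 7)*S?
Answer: 239350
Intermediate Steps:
((-2 - 41) - 7)*S = ((-2 - 41) - 7)*(-4787) = (-43 - 7)*(-4787) = -50*(-4787) = 239350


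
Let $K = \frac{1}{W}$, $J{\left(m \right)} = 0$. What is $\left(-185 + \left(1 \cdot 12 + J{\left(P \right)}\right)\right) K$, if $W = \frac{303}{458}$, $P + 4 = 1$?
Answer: $- \frac{79234}{303} \approx -261.5$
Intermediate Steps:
$P = -3$ ($P = -4 + 1 = -3$)
$W = \frac{303}{458}$ ($W = 303 \cdot \frac{1}{458} = \frac{303}{458} \approx 0.66157$)
$K = \frac{458}{303}$ ($K = \frac{1}{\frac{303}{458}} = \frac{458}{303} \approx 1.5116$)
$\left(-185 + \left(1 \cdot 12 + J{\left(P \right)}\right)\right) K = \left(-185 + \left(1 \cdot 12 + 0\right)\right) \frac{458}{303} = \left(-185 + \left(12 + 0\right)\right) \frac{458}{303} = \left(-185 + 12\right) \frac{458}{303} = \left(-173\right) \frac{458}{303} = - \frac{79234}{303}$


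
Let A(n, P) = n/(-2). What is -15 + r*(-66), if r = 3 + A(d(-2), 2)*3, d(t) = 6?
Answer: 381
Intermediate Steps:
A(n, P) = -n/2 (A(n, P) = n*(-½) = -n/2)
r = -6 (r = 3 - ½*6*3 = 3 - 3*3 = 3 - 9 = -6)
-15 + r*(-66) = -15 - 6*(-66) = -15 + 396 = 381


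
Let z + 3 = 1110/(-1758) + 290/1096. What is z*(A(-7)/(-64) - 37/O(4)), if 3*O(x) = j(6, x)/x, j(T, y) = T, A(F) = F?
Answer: 2556435923/10276096 ≈ 248.77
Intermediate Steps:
z = -540587/160564 (z = -3 + (1110/(-1758) + 290/1096) = -3 + (1110*(-1/1758) + 290*(1/1096)) = -3 + (-185/293 + 145/548) = -3 - 58895/160564 = -540587/160564 ≈ -3.3668)
O(x) = 2/x (O(x) = (6/x)/3 = 2/x)
z*(A(-7)/(-64) - 37/O(4)) = -540587*(-7/(-64) - 37/(2/4))/160564 = -540587*(-7*(-1/64) - 37/(2*(¼)))/160564 = -540587*(7/64 - 37/½)/160564 = -540587*(7/64 - 37*2)/160564 = -540587*(7/64 - 74)/160564 = -540587/160564*(-4729/64) = 2556435923/10276096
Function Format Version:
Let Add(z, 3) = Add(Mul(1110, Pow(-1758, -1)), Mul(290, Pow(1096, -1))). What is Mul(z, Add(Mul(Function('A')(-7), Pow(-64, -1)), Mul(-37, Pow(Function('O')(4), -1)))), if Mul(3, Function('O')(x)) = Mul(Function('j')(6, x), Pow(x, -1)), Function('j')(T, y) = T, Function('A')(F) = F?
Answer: Rational(2556435923, 10276096) ≈ 248.77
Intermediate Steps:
z = Rational(-540587, 160564) (z = Add(-3, Add(Mul(1110, Pow(-1758, -1)), Mul(290, Pow(1096, -1)))) = Add(-3, Add(Mul(1110, Rational(-1, 1758)), Mul(290, Rational(1, 1096)))) = Add(-3, Add(Rational(-185, 293), Rational(145, 548))) = Add(-3, Rational(-58895, 160564)) = Rational(-540587, 160564) ≈ -3.3668)
Function('O')(x) = Mul(2, Pow(x, -1)) (Function('O')(x) = Mul(Rational(1, 3), Mul(6, Pow(x, -1))) = Mul(2, Pow(x, -1)))
Mul(z, Add(Mul(Function('A')(-7), Pow(-64, -1)), Mul(-37, Pow(Function('O')(4), -1)))) = Mul(Rational(-540587, 160564), Add(Mul(-7, Pow(-64, -1)), Mul(-37, Pow(Mul(2, Pow(4, -1)), -1)))) = Mul(Rational(-540587, 160564), Add(Mul(-7, Rational(-1, 64)), Mul(-37, Pow(Mul(2, Rational(1, 4)), -1)))) = Mul(Rational(-540587, 160564), Add(Rational(7, 64), Mul(-37, Pow(Rational(1, 2), -1)))) = Mul(Rational(-540587, 160564), Add(Rational(7, 64), Mul(-37, 2))) = Mul(Rational(-540587, 160564), Add(Rational(7, 64), -74)) = Mul(Rational(-540587, 160564), Rational(-4729, 64)) = Rational(2556435923, 10276096)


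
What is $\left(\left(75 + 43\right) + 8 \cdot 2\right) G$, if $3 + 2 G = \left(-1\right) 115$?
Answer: $-7906$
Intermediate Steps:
$G = -59$ ($G = - \frac{3}{2} + \frac{\left(-1\right) 115}{2} = - \frac{3}{2} + \frac{1}{2} \left(-115\right) = - \frac{3}{2} - \frac{115}{2} = -59$)
$\left(\left(75 + 43\right) + 8 \cdot 2\right) G = \left(\left(75 + 43\right) + 8 \cdot 2\right) \left(-59\right) = \left(118 + 16\right) \left(-59\right) = 134 \left(-59\right) = -7906$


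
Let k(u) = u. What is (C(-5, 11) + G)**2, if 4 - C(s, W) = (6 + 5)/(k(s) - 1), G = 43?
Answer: 85849/36 ≈ 2384.7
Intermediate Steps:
C(s, W) = 4 - 11/(-1 + s) (C(s, W) = 4 - (6 + 5)/(s - 1) = 4 - 11/(-1 + s))
(C(-5, 11) + G)**2 = ((-15 + 4*(-5))/(-1 - 5) + 43)**2 = ((-15 - 20)/(-6) + 43)**2 = (-1/6*(-35) + 43)**2 = (35/6 + 43)**2 = (293/6)**2 = 85849/36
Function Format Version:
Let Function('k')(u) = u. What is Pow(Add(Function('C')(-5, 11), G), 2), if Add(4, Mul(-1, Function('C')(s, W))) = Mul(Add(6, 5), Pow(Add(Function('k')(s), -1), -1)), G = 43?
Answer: Rational(85849, 36) ≈ 2384.7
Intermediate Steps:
Function('C')(s, W) = Add(4, Mul(-11, Pow(Add(-1, s), -1))) (Function('C')(s, W) = Add(4, Mul(-1, Mul(Add(6, 5), Pow(Add(s, -1), -1)))) = Add(4, Mul(-1, Mul(11, Pow(Add(-1, s), -1)))) = Add(4, Mul(-11, Pow(Add(-1, s), -1))))
Pow(Add(Function('C')(-5, 11), G), 2) = Pow(Add(Mul(Pow(Add(-1, -5), -1), Add(-15, Mul(4, -5))), 43), 2) = Pow(Add(Mul(Pow(-6, -1), Add(-15, -20)), 43), 2) = Pow(Add(Mul(Rational(-1, 6), -35), 43), 2) = Pow(Add(Rational(35, 6), 43), 2) = Pow(Rational(293, 6), 2) = Rational(85849, 36)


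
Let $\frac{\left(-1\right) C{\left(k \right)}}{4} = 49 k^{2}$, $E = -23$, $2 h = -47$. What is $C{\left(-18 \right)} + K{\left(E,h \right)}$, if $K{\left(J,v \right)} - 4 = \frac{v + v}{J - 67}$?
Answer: $- \frac{5714953}{90} \approx -63500.0$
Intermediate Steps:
$h = - \frac{47}{2}$ ($h = \frac{1}{2} \left(-47\right) = - \frac{47}{2} \approx -23.5$)
$C{\left(k \right)} = - 196 k^{2}$ ($C{\left(k \right)} = - 4 \cdot 49 k^{2} = - 196 k^{2}$)
$K{\left(J,v \right)} = 4 + \frac{2 v}{-67 + J}$ ($K{\left(J,v \right)} = 4 + \frac{v + v}{J - 67} = 4 + \frac{2 v}{-67 + J}$)
$C{\left(-18 \right)} + K{\left(E,h \right)} = - 196 \left(-18\right)^{2} + \frac{2 \left(-134 - \frac{47}{2} + 2 \left(-23\right)\right)}{-67 - 23} = \left(-196\right) 324 + \frac{2 \left(-134 - \frac{47}{2} - 46\right)}{-90} = -63504 + 2 \left(- \frac{1}{90}\right) \left(- \frac{407}{2}\right) = -63504 + \frac{407}{90} = - \frac{5714953}{90}$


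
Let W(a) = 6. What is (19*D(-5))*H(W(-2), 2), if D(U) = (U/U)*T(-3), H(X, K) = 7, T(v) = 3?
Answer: 399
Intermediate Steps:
D(U) = 3 (D(U) = (U/U)*3 = 1*3 = 3)
(19*D(-5))*H(W(-2), 2) = (19*3)*7 = 57*7 = 399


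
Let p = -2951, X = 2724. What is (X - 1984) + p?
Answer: -2211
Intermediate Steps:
(X - 1984) + p = (2724 - 1984) - 2951 = 740 - 2951 = -2211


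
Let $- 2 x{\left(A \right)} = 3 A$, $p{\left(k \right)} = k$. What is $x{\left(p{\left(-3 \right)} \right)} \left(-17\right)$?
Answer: $- \frac{153}{2} \approx -76.5$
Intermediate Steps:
$x{\left(A \right)} = - \frac{3 A}{2}$
$x{\left(p{\left(-3 \right)} \right)} \left(-17\right) = \left(- \frac{3}{2}\right) \left(-3\right) \left(-17\right) = \frac{9}{2} \left(-17\right) = - \frac{153}{2}$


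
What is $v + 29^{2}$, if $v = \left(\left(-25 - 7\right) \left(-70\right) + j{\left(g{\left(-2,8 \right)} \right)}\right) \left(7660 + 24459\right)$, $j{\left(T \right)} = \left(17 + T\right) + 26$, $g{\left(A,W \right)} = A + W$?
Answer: $73521232$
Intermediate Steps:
$j{\left(T \right)} = 43 + T$
$v = 73520391$ ($v = \left(\left(-25 - 7\right) \left(-70\right) + \left(43 + \left(-2 + 8\right)\right)\right) \left(7660 + 24459\right) = \left(\left(-32\right) \left(-70\right) + \left(43 + 6\right)\right) 32119 = \left(2240 + 49\right) 32119 = 2289 \cdot 32119 = 73520391$)
$v + 29^{2} = 73520391 + 29^{2} = 73520391 + 841 = 73521232$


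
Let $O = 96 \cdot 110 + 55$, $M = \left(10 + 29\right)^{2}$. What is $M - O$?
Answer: $-9094$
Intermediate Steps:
$M = 1521$ ($M = 39^{2} = 1521$)
$O = 10615$ ($O = 10560 + 55 = 10615$)
$M - O = 1521 - 10615 = -9094$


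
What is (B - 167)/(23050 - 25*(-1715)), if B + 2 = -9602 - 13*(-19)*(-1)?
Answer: -10018/65925 ≈ -0.15196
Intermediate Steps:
B = -9851 (B = -2 + (-9602 - 13*(-19)*(-1)) = -2 + (-9602 - (-247)*(-1)) = -2 + (-9602 - 1*247) = -2 + (-9602 - 247) = -2 - 9849 = -9851)
(B - 167)/(23050 - 25*(-1715)) = (-9851 - 167)/(23050 - 25*(-1715)) = -10018/(23050 + 42875) = -10018/65925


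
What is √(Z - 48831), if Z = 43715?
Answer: 2*I*√1279 ≈ 71.526*I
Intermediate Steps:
√(Z - 48831) = √(43715 - 48831) = √(-5116) = 2*I*√1279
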